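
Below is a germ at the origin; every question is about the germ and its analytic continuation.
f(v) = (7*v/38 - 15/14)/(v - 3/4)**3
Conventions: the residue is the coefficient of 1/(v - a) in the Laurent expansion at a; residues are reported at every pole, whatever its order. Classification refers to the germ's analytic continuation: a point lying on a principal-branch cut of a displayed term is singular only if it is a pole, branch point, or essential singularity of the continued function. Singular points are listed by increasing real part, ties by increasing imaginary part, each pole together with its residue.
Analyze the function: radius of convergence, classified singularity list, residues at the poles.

Radius of convergence at 0: 3/4.
At 3/4: a pole of order 3; residue 0.

Denominator factor (v - 3/4)^3: pole of order 3 at 3/4, modulus 3/4.
The radius of convergence is the smallest modulus among the singular points: 3/4.
At the order-3 pole 3/4 set g(v) = (v - (3/4))^3*f(v) = 7*v/38 - 15/14.
Order-3 pole: residue = g''(a)/2; g''(3/4) = 0, so the residue is 0.


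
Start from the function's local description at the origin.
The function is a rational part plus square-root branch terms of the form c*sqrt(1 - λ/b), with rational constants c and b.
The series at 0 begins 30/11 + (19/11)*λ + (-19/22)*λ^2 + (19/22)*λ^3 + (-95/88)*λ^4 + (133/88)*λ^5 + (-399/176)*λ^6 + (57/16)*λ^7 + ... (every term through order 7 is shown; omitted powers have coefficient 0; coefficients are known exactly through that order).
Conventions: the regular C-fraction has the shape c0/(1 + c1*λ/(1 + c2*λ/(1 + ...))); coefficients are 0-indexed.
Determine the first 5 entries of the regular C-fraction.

Taylor coefficients (read off): a_0 = 30/11, a_1 = 19/11, a_2 = -19/22, a_3 = 19/22, a_4 = -95/88.
c0 = a_0 = 30/11. Peel one level at a time: if S = 1 + c*λ/S' with S'(0) = 1, then c is the λ-coefficient of S and S' = c*λ/(S - 1).
S_1 = c0/f = 1 + (-19/30)*λ + (323/450)*λ^2 + ...; c1 = -19/30.
S_2 = c1*λ/(S_1 - 1) = 1 + (17/15)*λ + (-1/4)*λ^2 + ...; c2 = 17/15.
S_3 = c2*λ/(S_2 - 1) = 1 + (15/68)*λ + (-795/4624)*λ^2 + ...; c3 = 15/68.
S_4 = c3*λ/(S_3 - 1) = 1 + (53/68)*λ + ...; c4 = 53/68.

The regular C-fraction coefficients are [30/11, -19/30, 17/15, 15/68, 53/68].


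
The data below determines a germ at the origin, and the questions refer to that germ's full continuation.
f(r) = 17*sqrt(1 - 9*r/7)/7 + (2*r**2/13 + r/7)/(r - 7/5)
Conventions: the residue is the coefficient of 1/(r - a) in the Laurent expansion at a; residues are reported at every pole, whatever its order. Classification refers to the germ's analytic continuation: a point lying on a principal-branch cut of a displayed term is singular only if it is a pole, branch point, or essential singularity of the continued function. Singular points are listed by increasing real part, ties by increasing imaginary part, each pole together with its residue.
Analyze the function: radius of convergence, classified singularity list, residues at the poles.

Denominator factor (r - 7/5): pole of order 1 at 7/5, modulus 7/5.
Branch term (17/7)*sqrt(1 - r/(7/9)): its argument vanishes at r = 7/9, a square-root branch point, modulus 7/9.
The radius of convergence is the smallest modulus among the singular points: 7/9.
The branch term is analytic at 7/5 and contributes nothing to the residue; only the rational part matters.
At the order-1 pole 7/5 set g(r) = (r - (7/5))*(rational part) = 2*r**2/13 + r/7.
Simple pole: residue = g(a) at a = 7/5, which is 163/325.
List the singular points by increasing real part (a conjugate pair: the negative imaginary part first).

Radius of convergence at 0: 7/9.
At 7/9: an algebraic (square-root) branch point.
At 7/5: a pole of order 1; residue 163/325.


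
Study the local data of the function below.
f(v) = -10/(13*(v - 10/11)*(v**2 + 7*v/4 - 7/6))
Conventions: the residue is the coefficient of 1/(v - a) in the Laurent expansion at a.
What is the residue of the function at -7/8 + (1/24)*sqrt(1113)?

The factor v**2 + 7*v/4 - 7/6 splits as (v - a)(v - a') with a = -7/8 + (1/24)*sqrt(1113), a' = -7/8 - (1/24)*sqrt(1113). At the order-1 pole a set g(v) = (v - a)*f(v) = [-10/(13*(v - 10/11))] / (v - a').
Simple pole: residue = g(a) at a = -7/8 + (1/24)*sqrt(1113), which is 1815/5902 + (25905/2189642)*sqrt(1113).

The residue is 1815/5902 + (25905/2189642)*sqrt(1113).


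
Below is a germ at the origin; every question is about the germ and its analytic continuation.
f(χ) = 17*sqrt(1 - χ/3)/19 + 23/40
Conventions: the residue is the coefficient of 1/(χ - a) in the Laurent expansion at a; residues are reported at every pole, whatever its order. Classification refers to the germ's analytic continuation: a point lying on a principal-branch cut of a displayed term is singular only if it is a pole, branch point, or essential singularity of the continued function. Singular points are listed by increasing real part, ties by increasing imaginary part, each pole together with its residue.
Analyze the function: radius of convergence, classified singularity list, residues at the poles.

Branch term (17/19)*sqrt(1 - χ/(3)): its argument vanishes at χ = 3, a square-root branch point, modulus 3.
The radius of convergence is the smallest modulus among the singular points: 3.

Radius of convergence at 0: 3.
At 3: an algebraic (square-root) branch point.


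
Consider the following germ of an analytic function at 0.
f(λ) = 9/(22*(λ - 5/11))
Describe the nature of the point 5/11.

The point is a pole of order 1.

The denominator factor λ - 5/11 vanishes at 5/11 and appears to the power 1; the numerator there equals 9/22, nonzero, and no other factor vanishes.
Hence a pole whose order is the multiplicity, 1.


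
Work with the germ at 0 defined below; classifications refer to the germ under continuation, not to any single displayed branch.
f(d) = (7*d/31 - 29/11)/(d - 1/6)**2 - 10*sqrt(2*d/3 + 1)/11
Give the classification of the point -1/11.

The point is a regular point.

Denominator factors: d - 1/6 = -17/66 at d = -1/11 — none vanishes.
Branch term sqrt(1 - d/(-3/2)): argument at -1/11 is 31/33, nonzero, so -1/11 is not its branch point (a point on a principal cut is still regular for the continued germ).
So the germ continues analytically to -1/11.


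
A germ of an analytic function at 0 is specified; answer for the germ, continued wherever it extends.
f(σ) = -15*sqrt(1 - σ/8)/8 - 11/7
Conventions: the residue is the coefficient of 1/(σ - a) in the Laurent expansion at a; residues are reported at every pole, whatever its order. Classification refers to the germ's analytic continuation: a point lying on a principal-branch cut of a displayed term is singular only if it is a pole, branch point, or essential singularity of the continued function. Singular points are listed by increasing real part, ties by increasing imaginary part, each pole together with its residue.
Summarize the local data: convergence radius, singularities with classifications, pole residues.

Branch term (-15/8)*sqrt(1 - σ/(8)): its argument vanishes at σ = 8, a square-root branch point, modulus 8.
The radius of convergence is the smallest modulus among the singular points: 8.

Radius of convergence at 0: 8.
At 8: an algebraic (square-root) branch point.


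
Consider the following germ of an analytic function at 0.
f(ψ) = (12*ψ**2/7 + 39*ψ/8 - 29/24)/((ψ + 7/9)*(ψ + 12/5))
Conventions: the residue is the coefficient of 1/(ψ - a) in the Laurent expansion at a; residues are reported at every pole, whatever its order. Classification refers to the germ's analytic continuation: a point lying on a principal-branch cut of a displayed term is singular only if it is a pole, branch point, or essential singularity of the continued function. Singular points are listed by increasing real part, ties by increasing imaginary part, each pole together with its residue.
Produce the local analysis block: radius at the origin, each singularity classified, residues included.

Denominator factor (ψ + 7/9): pole of order 1 at -7/9, modulus 7/9.
Denominator factor (ψ + 12/5): pole of order 1 at -12/5, modulus 12/5.
The radius of convergence is the smallest modulus among the singular points: 7/9.
At the order-1 pole -12/5 set g(ψ) = (ψ - (-12/5))*f(ψ) = (12*ψ**2/7 + 39*ψ/8 - 29/24)/(ψ + 7/9).
Simple pole: residue = g(a) at a = -12/5, which is 38229/20440.
At the order-1 pole -7/9 set g(ψ) = (ψ - (-7/9))*f(ψ) = (12*ψ**2/7 + 39*ψ/8 - 29/24)/(ψ + 12/5).
Simple pole: residue = g(a) at a = -7/9, which is -535/219.
List the singular points by increasing real part (a conjugate pair: the negative imaginary part first).

Radius of convergence at 0: 7/9.
At -12/5: a pole of order 1; residue 38229/20440.
At -7/9: a pole of order 1; residue -535/219.


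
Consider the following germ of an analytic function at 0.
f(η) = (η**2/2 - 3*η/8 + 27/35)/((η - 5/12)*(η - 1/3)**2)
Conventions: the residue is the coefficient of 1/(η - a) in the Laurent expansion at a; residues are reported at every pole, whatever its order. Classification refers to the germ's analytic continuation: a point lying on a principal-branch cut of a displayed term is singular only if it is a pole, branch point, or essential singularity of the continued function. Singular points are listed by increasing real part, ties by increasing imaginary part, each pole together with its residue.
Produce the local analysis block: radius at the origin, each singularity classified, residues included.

Radius of convergence at 0: 1/3.
At 1/3: a pole of order 2; residue -7041/70.
At 5/12: a pole of order 1; residue 3538/35.

Denominator factor (η - 1/3)^2: pole of order 2 at 1/3, modulus 1/3.
Denominator factor (η - 5/12): pole of order 1 at 5/12, modulus 5/12.
The radius of convergence is the smallest modulus among the singular points: 1/3.
At the order-2 pole 1/3 set g(η) = (η - (1/3))^2*f(η) = (η**2/2 - 3*η/8 + 27/35)/(η - 5/12).
Order-2 pole: residue = g'(a); g'(1/3) = -7041/70, so the residue is -7041/70.
At the order-1 pole 5/12 set g(η) = (η - (5/12))*f(η) = (η**2/2 - 3*η/8 + 27/35)/(η - 1/3)**2.
Simple pole: residue = g(a) at a = 5/12, which is 3538/35.
List the singular points by increasing real part (a conjugate pair: the negative imaginary part first).


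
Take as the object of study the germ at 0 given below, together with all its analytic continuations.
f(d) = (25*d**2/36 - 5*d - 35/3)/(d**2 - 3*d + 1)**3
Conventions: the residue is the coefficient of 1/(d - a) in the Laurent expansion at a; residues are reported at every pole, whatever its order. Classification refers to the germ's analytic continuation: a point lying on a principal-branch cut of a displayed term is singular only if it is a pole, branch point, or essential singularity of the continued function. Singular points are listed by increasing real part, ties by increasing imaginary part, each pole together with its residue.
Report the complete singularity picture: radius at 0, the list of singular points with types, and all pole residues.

Radius of convergence at 0: 3/2 - (1/2)*sqrt(5).
At 3/2 - (1/2)*sqrt(5): a pole of order 3; residue (773/900)*sqrt(5).
At 3/2 + (1/2)*sqrt(5): a pole of order 3; residue -(773/900)*sqrt(5).


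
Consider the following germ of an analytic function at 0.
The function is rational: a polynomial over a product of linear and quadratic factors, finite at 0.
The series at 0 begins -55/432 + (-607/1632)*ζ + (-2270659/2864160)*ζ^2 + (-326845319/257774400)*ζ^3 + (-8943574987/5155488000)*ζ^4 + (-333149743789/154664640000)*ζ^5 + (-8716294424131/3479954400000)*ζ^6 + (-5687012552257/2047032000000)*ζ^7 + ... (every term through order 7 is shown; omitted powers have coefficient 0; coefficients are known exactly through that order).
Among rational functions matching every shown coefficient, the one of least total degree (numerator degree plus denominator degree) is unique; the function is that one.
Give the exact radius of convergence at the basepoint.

The radius of convergence is 6/5.

No rational of total degree below 6 reproduces all 8 coefficients; solving the [2/4] Pade equations on them gives f(ζ) = (30*ζ**2/13 + 39*ζ/34 + 11/5)/((ζ - 6/5)**3*(ζ + 10)), whose expansion matches every shown term.
Denominator factor (ζ + 10): pole of order 1 at -10, modulus 10.
Denominator factor (ζ - 6/5)^3: pole of order 3 at 6/5, modulus 6/5.
The radius of convergence is the smallest modulus among the singular points: 6/5.


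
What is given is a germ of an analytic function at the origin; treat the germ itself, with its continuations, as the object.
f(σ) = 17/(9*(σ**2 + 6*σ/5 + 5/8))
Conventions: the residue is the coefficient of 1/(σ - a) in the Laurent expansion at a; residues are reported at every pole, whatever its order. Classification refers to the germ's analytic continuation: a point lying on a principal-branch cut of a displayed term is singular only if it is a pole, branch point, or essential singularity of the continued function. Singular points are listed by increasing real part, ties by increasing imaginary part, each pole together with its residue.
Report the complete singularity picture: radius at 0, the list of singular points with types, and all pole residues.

Denominator factor (σ**2 + 6*σ/5 + 5/8): discriminant -53/50, complex-conjugate roots (-3/5) + ((1/20)*sqrt(106))*i and (-3/5) - ((1/20)*sqrt(106))*i; poles of order 1, moduli (1/4)*sqrt(10) and (1/4)*sqrt(10).
The radius of convergence is the smallest modulus among the singular points: (1/4)*sqrt(10).
The factor σ**2 + 6*σ/5 + 5/8 splits as (σ - a)(σ - a') with a = (-3/5) - ((1/20)*sqrt(106))*i, a' = (-3/5) + ((1/20)*sqrt(106))*i. At the order-1 pole a set g(σ) = (σ - a)*f(σ) = [17/9] / (σ - a').
Simple pole: residue = g(a) at a = (-3/5) - ((1/20)*sqrt(106))*i, which is ((85/477)*sqrt(106))*i.
The factor σ**2 + 6*σ/5 + 5/8 splits as (σ - a)(σ - a') with a = (-3/5) + ((1/20)*sqrt(106))*i, a' = (-3/5) - ((1/20)*sqrt(106))*i. At the order-1 pole a set g(σ) = (σ - a)*f(σ) = [17/9] / (σ - a').
Simple pole: residue = g(a) at a = (-3/5) + ((1/20)*sqrt(106))*i, which is -((85/477)*sqrt(106))*i.
List the singular points by increasing real part (a conjugate pair: the negative imaginary part first).

Radius of convergence at 0: (1/4)*sqrt(10).
At (-3/5) - ((1/20)*sqrt(106))*i: a pole of order 1; residue ((85/477)*sqrt(106))*i.
At (-3/5) + ((1/20)*sqrt(106))*i: a pole of order 1; residue -((85/477)*sqrt(106))*i.


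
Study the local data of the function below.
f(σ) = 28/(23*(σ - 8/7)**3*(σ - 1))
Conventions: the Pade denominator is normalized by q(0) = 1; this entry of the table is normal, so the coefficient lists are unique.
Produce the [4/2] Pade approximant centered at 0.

The Pade approximant has numerator coefficients [2401/2944, 1287264937/1311057408, 8373902873/10488459264, 80754155951/167815348224, 81174162881/447507595264]; denominator coefficients [1, -2156383/890664, 3649765/2375104].

Taylor coefficients needed (expand at 0): a_0 = 2401/2944, a_1 = 69629/23552, a_2 = 631463/94208, a_3 = 9169419/753664, a_4 = 233182719/12058624, a_5 = 2712887499/96468992, a_6 = 7403101741/192937984.
Write the denominator as Q(σ) = 1 + q1*σ + q2*σ^2. Requiring Q*f - P = O(σ^7) with deg P <= 4 kills the coefficients of σ^5..σ^6 in Q*f:
  σ^5: a_5 + q1*a_4 + q2*a_3 = 0, i.e. 2712887499/96468992 + (233182719/12058624)*q1 + (9169419/753664)*q2 = 0.
  σ^6: a_6 + q1*a_5 + q2*a_4 = 0, i.e. 7403101741/192937984 + (2712887499/96468992)*q1 + (233182719/12058624)*q2 = 0.
Solving this linear system: q1 = -2156383/890664, q2 = 3649765/2375104.
The numerator is Q*f truncated at degree 4: P0 = a_0 = 2401/2944; P1 = a_1 + q1*a_0 = 1287264937/1311057408; P2 = a_2 + q1*a_1 + q2*a_0 = 8373902873/10488459264; P3 = a_3 + q1*a_2 + q2*a_1 = 80754155951/167815348224; P4 = a_4 + q1*a_3 + q2*a_2 = 81174162881/447507595264.


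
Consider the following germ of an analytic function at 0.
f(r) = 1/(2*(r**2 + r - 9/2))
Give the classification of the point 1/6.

Denominator factors: r**2 + r - 9/2 = -155/36 at r = 1/6 — none vanishes.
So the germ continues analytically to 1/6.

The point is a regular point.


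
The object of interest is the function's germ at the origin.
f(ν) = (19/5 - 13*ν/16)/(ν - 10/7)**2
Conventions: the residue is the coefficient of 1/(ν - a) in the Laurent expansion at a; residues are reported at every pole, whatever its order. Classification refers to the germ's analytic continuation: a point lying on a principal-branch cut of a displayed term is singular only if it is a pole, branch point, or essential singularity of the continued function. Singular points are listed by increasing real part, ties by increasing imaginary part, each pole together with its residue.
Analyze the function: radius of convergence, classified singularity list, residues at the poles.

Radius of convergence at 0: 10/7.
At 10/7: a pole of order 2; residue -13/16.

Denominator factor (ν - 10/7)^2: pole of order 2 at 10/7, modulus 10/7.
The radius of convergence is the smallest modulus among the singular points: 10/7.
At the order-2 pole 10/7 set g(ν) = (ν - (10/7))^2*f(ν) = 19/5 - 13*ν/16.
Order-2 pole: residue = g'(a); g'(10/7) = -13/16, so the residue is -13/16.


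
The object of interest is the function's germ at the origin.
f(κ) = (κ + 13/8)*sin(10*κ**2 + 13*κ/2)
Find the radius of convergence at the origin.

The factor sin(10*κ**2 + 13*κ/2) is entire and contributes no finite singular point.
The polynomial part has no poles.
No finite singular points: the Taylor series at 0 converges everywhere.

The radius of convergence is infinite.


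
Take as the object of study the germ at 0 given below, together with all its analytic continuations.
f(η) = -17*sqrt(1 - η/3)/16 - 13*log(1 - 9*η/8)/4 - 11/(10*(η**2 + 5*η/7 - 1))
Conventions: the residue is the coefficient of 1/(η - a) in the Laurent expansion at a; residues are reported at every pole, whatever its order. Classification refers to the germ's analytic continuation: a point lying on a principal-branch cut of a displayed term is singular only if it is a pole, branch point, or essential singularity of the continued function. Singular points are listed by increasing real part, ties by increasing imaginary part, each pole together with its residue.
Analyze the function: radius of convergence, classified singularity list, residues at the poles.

Radius of convergence at 0: -5/14 + (1/14)*sqrt(221).
At -5/14 - (1/14)*sqrt(221): a pole of order 1; residue (77/2210)*sqrt(221).
At -5/14 + (1/14)*sqrt(221): a pole of order 1; residue -(77/2210)*sqrt(221).
At 8/9: a logarithmic branch point.
At 3: an algebraic (square-root) branch point.

Denominator factor (η**2 + 5*η/7 - 1): discriminant 221/49, real irrational roots -5/14 + (1/14)*sqrt(221) and -5/14 - (1/14)*sqrt(221); poles of order 1, moduli -5/14 + (1/14)*sqrt(221) and 5/14 + (1/14)*sqrt(221).
Branch term (-13/4)*log(1 - η/(8/9)): its argument vanishes at η = 8/9, a logarithmic branch point, modulus 8/9.
Branch term (-17/16)*sqrt(1 - η/(3)): its argument vanishes at η = 3, a square-root branch point, modulus 3.
The radius of convergence is the smallest modulus among the singular points: -5/14 + (1/14)*sqrt(221).
The branch terms are analytic at -5/14 - (1/14)*sqrt(221) and contribute nothing to the residue; only the rational part matters.
The factor η**2 + 5*η/7 - 1 splits as (η - a)(η - a') with a = -5/14 - (1/14)*sqrt(221), a' = -5/14 + (1/14)*sqrt(221). At the order-1 pole a set g(η) = (η - a)*(rational part) = [-11/10] / (η - a').
Simple pole: residue = g(a) at a = -5/14 - (1/14)*sqrt(221), which is (77/2210)*sqrt(221).
The branch terms are analytic at -5/14 + (1/14)*sqrt(221) and contribute nothing to the residue; only the rational part matters.
The factor η**2 + 5*η/7 - 1 splits as (η - a)(η - a') with a = -5/14 + (1/14)*sqrt(221), a' = -5/14 - (1/14)*sqrt(221). At the order-1 pole a set g(η) = (η - a)*(rational part) = [-11/10] / (η - a').
Simple pole: residue = g(a) at a = -5/14 + (1/14)*sqrt(221), which is -(77/2210)*sqrt(221).
List the singular points by increasing real part (a conjugate pair: the negative imaginary part first).


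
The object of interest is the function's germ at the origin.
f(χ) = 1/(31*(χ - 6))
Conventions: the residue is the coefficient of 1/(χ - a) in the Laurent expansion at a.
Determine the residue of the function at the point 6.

At the order-1 pole 6 set g(χ) = (χ - (6))*f(χ) = 1/31.
Simple pole: residue = g(a) at a = 6, which is 1/31.

The residue is 1/31.


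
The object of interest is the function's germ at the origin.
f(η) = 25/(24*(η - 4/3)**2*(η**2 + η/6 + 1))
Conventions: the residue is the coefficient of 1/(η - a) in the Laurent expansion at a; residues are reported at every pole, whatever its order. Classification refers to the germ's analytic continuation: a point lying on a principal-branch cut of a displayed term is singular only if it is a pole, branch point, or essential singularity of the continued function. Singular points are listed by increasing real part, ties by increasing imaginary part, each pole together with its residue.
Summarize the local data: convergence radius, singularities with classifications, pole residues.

Radius of convergence at 0: 1.
At (-1/12) - ((1/12)*sqrt(143))*i: a pole of order 1; residue (425/2592) + ((1825/370656)*sqrt(143))*i.
At (-1/12) + ((1/12)*sqrt(143))*i: a pole of order 1; residue (425/2592) - ((1825/370656)*sqrt(143))*i.
At 4/3: a pole of order 2; residue -425/1296.

Denominator factor (η - 4/3)^2: pole of order 2 at 4/3, modulus 4/3.
Denominator factor (η**2 + η/6 + 1): discriminant -143/36, complex-conjugate roots (-1/12) + ((1/12)*sqrt(143))*i and (-1/12) - ((1/12)*sqrt(143))*i; poles of order 1, moduli 1 and 1.
The radius of convergence is the smallest modulus among the singular points: 1.
The factor η**2 + η/6 + 1 splits as (η - a)(η - a') with a = (-1/12) - ((1/12)*sqrt(143))*i, a' = (-1/12) + ((1/12)*sqrt(143))*i. At the order-1 pole a set g(η) = (η - a)*f(η) = [25/(24*(η - 4/3)**2)] / (η - a').
Simple pole: residue = g(a) at a = (-1/12) - ((1/12)*sqrt(143))*i, which is (425/2592) + ((1825/370656)*sqrt(143))*i.
The factor η**2 + η/6 + 1 splits as (η - a)(η - a') with a = (-1/12) + ((1/12)*sqrt(143))*i, a' = (-1/12) - ((1/12)*sqrt(143))*i. At the order-1 pole a set g(η) = (η - a)*f(η) = [25/(24*(η - 4/3)**2)] / (η - a').
Simple pole: residue = g(a) at a = (-1/12) + ((1/12)*sqrt(143))*i, which is (425/2592) - ((1825/370656)*sqrt(143))*i.
At the order-2 pole 4/3 set g(η) = (η - (4/3))^2*f(η) = 25/(24*(η**2 + η/6 + 1)).
Order-2 pole: residue = g'(a); g'(4/3) = -425/1296, so the residue is -425/1296.
List the singular points by increasing real part (a conjugate pair: the negative imaginary part first).


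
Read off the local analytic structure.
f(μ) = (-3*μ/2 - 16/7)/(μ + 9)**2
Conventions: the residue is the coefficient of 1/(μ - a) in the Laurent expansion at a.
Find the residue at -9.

The residue is -3/2.

At the order-2 pole -9 set g(μ) = (μ - (-9))^2*f(μ) = -3*μ/2 - 16/7.
Order-2 pole: residue = g'(a); g'(-9) = -3/2, so the residue is -3/2.


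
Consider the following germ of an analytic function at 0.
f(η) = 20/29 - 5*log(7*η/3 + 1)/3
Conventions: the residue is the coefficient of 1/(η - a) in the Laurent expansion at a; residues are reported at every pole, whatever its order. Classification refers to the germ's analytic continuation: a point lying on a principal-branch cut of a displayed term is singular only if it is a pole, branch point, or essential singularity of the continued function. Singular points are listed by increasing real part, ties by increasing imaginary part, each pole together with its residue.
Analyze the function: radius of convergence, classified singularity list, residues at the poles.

Radius of convergence at 0: 3/7.
At -3/7: a logarithmic branch point.

Branch term (-5/3)*log(1 - η/(-3/7)): its argument vanishes at η = -3/7, a logarithmic branch point, modulus 3/7.
The radius of convergence is the smallest modulus among the singular points: 3/7.


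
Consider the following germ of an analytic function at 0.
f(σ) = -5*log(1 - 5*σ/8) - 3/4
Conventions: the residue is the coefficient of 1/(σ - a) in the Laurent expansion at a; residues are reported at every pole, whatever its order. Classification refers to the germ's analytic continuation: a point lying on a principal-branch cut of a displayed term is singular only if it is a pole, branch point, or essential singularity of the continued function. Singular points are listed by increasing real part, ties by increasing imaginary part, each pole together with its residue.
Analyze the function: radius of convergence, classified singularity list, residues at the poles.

Branch term (-5)*log(1 - σ/(8/5)): its argument vanishes at σ = 8/5, a logarithmic branch point, modulus 8/5.
The radius of convergence is the smallest modulus among the singular points: 8/5.

Radius of convergence at 0: 8/5.
At 8/5: a logarithmic branch point.


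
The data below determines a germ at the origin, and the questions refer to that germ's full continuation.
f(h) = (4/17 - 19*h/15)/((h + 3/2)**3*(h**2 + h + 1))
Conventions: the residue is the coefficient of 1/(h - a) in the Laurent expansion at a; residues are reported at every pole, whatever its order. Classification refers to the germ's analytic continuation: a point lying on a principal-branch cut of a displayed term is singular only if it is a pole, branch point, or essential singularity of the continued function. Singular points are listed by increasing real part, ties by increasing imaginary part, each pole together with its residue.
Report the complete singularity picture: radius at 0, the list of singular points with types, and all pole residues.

Radius of convergence at 0: 1.
At -3/2: a pole of order 3; residue 6056/87465.
At (-1/2) - ((1/2)*sqrt(3))*i: a pole of order 1; residue (-3028/87465) - ((52604/262395)*sqrt(3))*i.
At (-1/2) + ((1/2)*sqrt(3))*i: a pole of order 1; residue (-3028/87465) + ((52604/262395)*sqrt(3))*i.


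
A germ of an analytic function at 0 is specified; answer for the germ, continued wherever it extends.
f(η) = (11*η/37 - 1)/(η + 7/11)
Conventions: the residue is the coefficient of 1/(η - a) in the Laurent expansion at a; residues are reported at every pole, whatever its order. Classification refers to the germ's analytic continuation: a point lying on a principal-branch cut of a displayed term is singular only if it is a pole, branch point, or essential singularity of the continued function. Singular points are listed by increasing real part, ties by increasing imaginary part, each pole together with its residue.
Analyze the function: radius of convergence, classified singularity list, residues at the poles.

Denominator factor (η + 7/11): pole of order 1 at -7/11, modulus 7/11.
The radius of convergence is the smallest modulus among the singular points: 7/11.
At the order-1 pole -7/11 set g(η) = (η - (-7/11))*f(η) = 11*η/37 - 1.
Simple pole: residue = g(a) at a = -7/11, which is -44/37.

Radius of convergence at 0: 7/11.
At -7/11: a pole of order 1; residue -44/37.


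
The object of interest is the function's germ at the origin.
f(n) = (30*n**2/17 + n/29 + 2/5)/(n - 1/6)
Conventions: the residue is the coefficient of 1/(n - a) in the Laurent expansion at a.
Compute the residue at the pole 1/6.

The residue is 1121/2465.

At the order-1 pole 1/6 set g(n) = (n - (1/6))*f(n) = 30*n**2/17 + n/29 + 2/5.
Simple pole: residue = g(a) at a = 1/6, which is 1121/2465.


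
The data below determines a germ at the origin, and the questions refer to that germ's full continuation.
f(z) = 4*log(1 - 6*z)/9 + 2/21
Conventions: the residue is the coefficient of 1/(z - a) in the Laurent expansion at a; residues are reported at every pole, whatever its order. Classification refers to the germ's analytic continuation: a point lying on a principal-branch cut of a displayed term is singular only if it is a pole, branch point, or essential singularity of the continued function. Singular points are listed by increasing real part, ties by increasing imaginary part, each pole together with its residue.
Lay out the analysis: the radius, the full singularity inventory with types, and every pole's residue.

Radius of convergence at 0: 1/6.
At 1/6: a logarithmic branch point.

Branch term (4/9)*log(1 - z/(1/6)): its argument vanishes at z = 1/6, a logarithmic branch point, modulus 1/6.
The radius of convergence is the smallest modulus among the singular points: 1/6.


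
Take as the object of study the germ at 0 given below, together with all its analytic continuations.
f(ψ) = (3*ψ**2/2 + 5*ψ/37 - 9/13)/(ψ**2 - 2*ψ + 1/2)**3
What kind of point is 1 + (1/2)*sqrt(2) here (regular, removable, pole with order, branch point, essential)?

The point is a pole of order 3.

The denominator factor ψ**2 - 2*ψ + 1/2 vanishes at 1 + (1/2)*sqrt(2) and appears to the power 3; the numerator there equals 3257/1924 + (58/37)*sqrt(2), nonzero, and no other factor vanishes.
Hence a pole whose order is the multiplicity, 3.


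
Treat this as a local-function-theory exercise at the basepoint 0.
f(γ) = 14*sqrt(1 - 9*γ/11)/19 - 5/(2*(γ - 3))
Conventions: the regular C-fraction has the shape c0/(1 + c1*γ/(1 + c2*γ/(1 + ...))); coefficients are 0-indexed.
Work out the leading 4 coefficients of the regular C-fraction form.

Taylor coefficients (expand at 0): a_0 = 179/114, a_1 = -89/3762, a_2 = 7681/248292, a_3 = 92437/16387272.
c0 = a_0 = 179/114. Peel one level at a time: if S = 1 + c*γ/S' with S'(0) = 1, then c is the γ-coefficient of S and S' = c*γ/(S - 1).
S_1 = c0/f = 1 + (89/5907)*γ + (-453019/23261766)*γ^2 + ...; c1 = 89/5907.
S_2 = c1*γ/(S_1 - 1) = 1 + (453019/350482)*γ + (3734703/1916882)*γ^2 + ...; c2 = 453019/350482.
S_3 = c2*γ/(S_2 - 1) = 1 + (-95501691/63357943)*γ + ...; c3 = -95501691/63357943.

The regular C-fraction coefficients are [179/114, 89/5907, 453019/350482, -95501691/63357943].


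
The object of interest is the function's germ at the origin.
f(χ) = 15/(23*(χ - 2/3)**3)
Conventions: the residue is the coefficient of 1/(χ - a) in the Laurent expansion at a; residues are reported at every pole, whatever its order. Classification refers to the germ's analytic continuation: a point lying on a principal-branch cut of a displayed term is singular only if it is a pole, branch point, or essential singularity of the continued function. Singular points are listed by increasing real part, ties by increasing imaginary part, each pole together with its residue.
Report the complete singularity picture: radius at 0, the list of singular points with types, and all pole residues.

Radius of convergence at 0: 2/3.
At 2/3: a pole of order 3; residue 0.

Denominator factor (χ - 2/3)^3: pole of order 3 at 2/3, modulus 2/3.
The radius of convergence is the smallest modulus among the singular points: 2/3.
At the order-3 pole 2/3 set g(χ) = (χ - (2/3))^3*f(χ) = 15/23.
Order-3 pole: residue = g''(a)/2; g''(2/3) = 0, so the residue is 0.


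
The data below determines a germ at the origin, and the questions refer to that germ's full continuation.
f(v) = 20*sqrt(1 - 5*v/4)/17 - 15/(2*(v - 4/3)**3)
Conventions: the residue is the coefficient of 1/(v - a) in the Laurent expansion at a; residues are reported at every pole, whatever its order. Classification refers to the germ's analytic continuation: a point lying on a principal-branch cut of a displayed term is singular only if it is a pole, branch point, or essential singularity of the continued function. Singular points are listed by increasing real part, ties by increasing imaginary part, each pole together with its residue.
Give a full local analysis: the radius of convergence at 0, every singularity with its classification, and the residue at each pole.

Radius of convergence at 0: 4/5.
At 4/5: an algebraic (square-root) branch point.
At 4/3: a pole of order 3; residue 0.

Denominator factor (v - 4/3)^3: pole of order 3 at 4/3, modulus 4/3.
Branch term (20/17)*sqrt(1 - v/(4/5)): its argument vanishes at v = 4/5, a square-root branch point, modulus 4/5.
The radius of convergence is the smallest modulus among the singular points: 4/5.
The branch term is analytic at 4/3 and contributes nothing to the residue; only the rational part matters.
At the order-3 pole 4/3 set g(v) = (v - (4/3))^3*(rational part) = -15/2.
Order-3 pole: residue = g''(a)/2; g''(4/3) = 0, so the residue is 0.
List the singular points by increasing real part (a conjugate pair: the negative imaginary part first).


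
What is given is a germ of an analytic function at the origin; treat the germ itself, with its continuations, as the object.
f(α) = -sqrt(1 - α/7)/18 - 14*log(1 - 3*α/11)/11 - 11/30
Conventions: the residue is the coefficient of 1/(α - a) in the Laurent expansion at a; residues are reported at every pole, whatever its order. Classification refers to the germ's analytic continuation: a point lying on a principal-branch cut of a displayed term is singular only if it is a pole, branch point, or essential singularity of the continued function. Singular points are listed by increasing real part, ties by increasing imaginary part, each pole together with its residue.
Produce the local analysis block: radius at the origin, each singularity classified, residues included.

Branch term (-1/18)*sqrt(1 - α/(7)): its argument vanishes at α = 7, a square-root branch point, modulus 7.
Branch term (-14/11)*log(1 - α/(11/3)): its argument vanishes at α = 11/3, a logarithmic branch point, modulus 11/3.
The radius of convergence is the smallest modulus among the singular points: 11/3.
List the singular points by increasing real part (a conjugate pair: the negative imaginary part first).

Radius of convergence at 0: 11/3.
At 11/3: a logarithmic branch point.
At 7: an algebraic (square-root) branch point.


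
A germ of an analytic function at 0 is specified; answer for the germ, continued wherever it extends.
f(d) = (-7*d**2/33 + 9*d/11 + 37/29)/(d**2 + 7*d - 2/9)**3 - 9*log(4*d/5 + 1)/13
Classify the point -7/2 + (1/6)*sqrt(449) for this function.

The denominator factor d**2 + 7*d - 2/9 vanishes at -7/2 + (1/6)*sqrt(449) and appears to the power 3; the numerator there equals -58843/8613 + (38/99)*sqrt(449), nonzero, and no other factor vanishes.
The branch terms are analytic at this point.
Hence a pole whose order is the multiplicity, 3.

The point is a pole of order 3.


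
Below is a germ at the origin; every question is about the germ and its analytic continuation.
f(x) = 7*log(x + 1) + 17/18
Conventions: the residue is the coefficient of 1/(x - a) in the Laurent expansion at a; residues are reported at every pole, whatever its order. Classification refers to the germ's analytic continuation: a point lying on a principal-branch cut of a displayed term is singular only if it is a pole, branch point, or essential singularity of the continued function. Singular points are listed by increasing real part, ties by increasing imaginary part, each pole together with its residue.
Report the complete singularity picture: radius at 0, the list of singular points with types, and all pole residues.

Branch term (7)*log(1 - x/(-1)): its argument vanishes at x = -1, a logarithmic branch point, modulus 1.
The radius of convergence is the smallest modulus among the singular points: 1.

Radius of convergence at 0: 1.
At -1: a logarithmic branch point.


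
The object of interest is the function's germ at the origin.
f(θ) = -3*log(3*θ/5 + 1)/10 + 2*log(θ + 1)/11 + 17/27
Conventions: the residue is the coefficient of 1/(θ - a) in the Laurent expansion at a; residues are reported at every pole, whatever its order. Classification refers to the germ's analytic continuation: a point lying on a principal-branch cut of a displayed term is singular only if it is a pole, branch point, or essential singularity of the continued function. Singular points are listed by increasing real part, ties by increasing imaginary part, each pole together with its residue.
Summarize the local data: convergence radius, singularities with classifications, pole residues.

Branch term (2/11)*log(1 - θ/(-1)): its argument vanishes at θ = -1, a logarithmic branch point, modulus 1.
Branch term (-3/10)*log(1 - θ/(-5/3)): its argument vanishes at θ = -5/3, a logarithmic branch point, modulus 5/3.
The radius of convergence is the smallest modulus among the singular points: 1.
List the singular points by increasing real part (a conjugate pair: the negative imaginary part first).

Radius of convergence at 0: 1.
At -5/3: a logarithmic branch point.
At -1: a logarithmic branch point.


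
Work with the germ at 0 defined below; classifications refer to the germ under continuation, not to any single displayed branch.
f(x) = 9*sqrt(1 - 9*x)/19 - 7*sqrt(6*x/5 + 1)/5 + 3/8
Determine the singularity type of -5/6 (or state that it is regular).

The term (-7/5)*sqrt(1 - x/(-5/6)) has argument 1 - -5/6/(-5/6) = 0 at -5/6: a square-root (algebraic, two-sheeted) branch point; the remaining terms are analytic or single-valued there.

The point is an algebraic (square-root) branch point.


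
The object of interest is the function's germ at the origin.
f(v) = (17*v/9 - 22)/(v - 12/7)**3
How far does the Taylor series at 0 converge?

The radius of convergence is 12/7.

Denominator factor (v - 12/7)^3: pole of order 3 at 12/7, modulus 12/7.
The radius of convergence is the smallest modulus among the singular points: 12/7.


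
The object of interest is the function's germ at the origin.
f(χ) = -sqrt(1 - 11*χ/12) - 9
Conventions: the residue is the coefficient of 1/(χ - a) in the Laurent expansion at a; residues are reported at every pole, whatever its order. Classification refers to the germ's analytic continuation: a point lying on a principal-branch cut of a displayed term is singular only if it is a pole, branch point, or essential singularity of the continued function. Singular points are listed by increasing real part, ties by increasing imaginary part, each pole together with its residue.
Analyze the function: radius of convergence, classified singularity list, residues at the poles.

Branch term (-1)*sqrt(1 - χ/(12/11)): its argument vanishes at χ = 12/11, a square-root branch point, modulus 12/11.
The radius of convergence is the smallest modulus among the singular points: 12/11.

Radius of convergence at 0: 12/11.
At 12/11: an algebraic (square-root) branch point.


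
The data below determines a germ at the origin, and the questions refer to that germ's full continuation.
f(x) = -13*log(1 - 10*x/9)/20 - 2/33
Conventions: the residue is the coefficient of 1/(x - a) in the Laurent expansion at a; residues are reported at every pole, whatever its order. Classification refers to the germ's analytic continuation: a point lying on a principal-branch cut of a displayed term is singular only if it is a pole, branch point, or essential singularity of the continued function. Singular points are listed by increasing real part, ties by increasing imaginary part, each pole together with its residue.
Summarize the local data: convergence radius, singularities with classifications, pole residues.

Radius of convergence at 0: 9/10.
At 9/10: a logarithmic branch point.

Branch term (-13/20)*log(1 - x/(9/10)): its argument vanishes at x = 9/10, a logarithmic branch point, modulus 9/10.
The radius of convergence is the smallest modulus among the singular points: 9/10.


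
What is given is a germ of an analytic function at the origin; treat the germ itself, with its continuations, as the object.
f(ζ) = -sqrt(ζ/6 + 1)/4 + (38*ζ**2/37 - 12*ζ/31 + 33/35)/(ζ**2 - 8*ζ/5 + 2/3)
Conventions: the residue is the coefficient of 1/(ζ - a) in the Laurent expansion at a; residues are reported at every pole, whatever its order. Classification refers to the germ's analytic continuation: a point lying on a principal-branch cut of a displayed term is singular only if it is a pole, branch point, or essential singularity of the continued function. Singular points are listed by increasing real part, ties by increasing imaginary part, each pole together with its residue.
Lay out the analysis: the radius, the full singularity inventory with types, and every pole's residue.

Denominator factor (ζ**2 - 8*ζ/5 + 2/3): discriminant -8/75, complex-conjugate roots (4/5) + ((1/15)*sqrt(6))*i and (4/5) - ((1/15)*sqrt(6))*i; poles of order 1, moduli (1/3)*sqrt(6) and (1/3)*sqrt(6).
Branch term (-1/4)*sqrt(1 - ζ/(-6)): its argument vanishes at ζ = -6, a square-root branch point, modulus 6.
The radius of convergence is the smallest modulus among the singular points: (1/3)*sqrt(6).
The branch term is analytic at (4/5) - ((1/15)*sqrt(6))*i and contributes nothing to the residue; only the rational part matters.
The factor ζ**2 - 8*ζ/5 + 2/3 splits as (ζ - a)(ζ - a') with a = (4/5) - ((1/15)*sqrt(6))*i, a' = (4/5) + ((1/15)*sqrt(6))*i. At the order-1 pole a set g(ζ) = (ζ - a)*(rational part) = [38*ζ**2/37 - 12*ζ/31 + 33/35] / (ζ - a').
Simple pole: residue = g(a) at a = (4/5) - ((1/15)*sqrt(6))*i, which is (3602/5735) + ((760601/481740)*sqrt(6))*i.
The branch term is analytic at (4/5) + ((1/15)*sqrt(6))*i and contributes nothing to the residue; only the rational part matters.
The factor ζ**2 - 8*ζ/5 + 2/3 splits as (ζ - a)(ζ - a') with a = (4/5) + ((1/15)*sqrt(6))*i, a' = (4/5) - ((1/15)*sqrt(6))*i. At the order-1 pole a set g(ζ) = (ζ - a)*(rational part) = [38*ζ**2/37 - 12*ζ/31 + 33/35] / (ζ - a').
Simple pole: residue = g(a) at a = (4/5) + ((1/15)*sqrt(6))*i, which is (3602/5735) - ((760601/481740)*sqrt(6))*i.
List the singular points by increasing real part (a conjugate pair: the negative imaginary part first).

Radius of convergence at 0: (1/3)*sqrt(6).
At -6: an algebraic (square-root) branch point.
At (4/5) - ((1/15)*sqrt(6))*i: a pole of order 1; residue (3602/5735) + ((760601/481740)*sqrt(6))*i.
At (4/5) + ((1/15)*sqrt(6))*i: a pole of order 1; residue (3602/5735) - ((760601/481740)*sqrt(6))*i.
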